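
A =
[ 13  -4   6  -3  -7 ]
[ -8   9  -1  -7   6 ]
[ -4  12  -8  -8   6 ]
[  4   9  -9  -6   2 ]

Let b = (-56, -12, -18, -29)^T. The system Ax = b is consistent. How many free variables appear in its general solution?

1

Row reduce the augmented matrix [A | b].
R2 ← R2 + (8/13)·R1: [0, 85/13, 35/13, -115/13, 22/13, -604/13]
R3 ← R3 + (4/13)·R1: [0, 140/13, -80/13, -116/13, 50/13, -458/13]
R4 ← R4 − (4/13)·R1: [0, 133/13, -141/13, -66/13, 54/13, -153/13]
R3 ← R3 − (28/17)·R2: [0, 0, -180/17, 96/17, 18/17, 702/17]
R4 ← R4 − (133/85)·R2: [0, 0, -256/17, 149/17, 128/85, 5179/85]
R4 ← R4 − (64/45)·R3: [0, 0, 0, 11/15, 0, 11/5]
The echelon form has 4 nonzero rows, and every pivot lies in the first 5 columns, so rank(A) = rank([A|b]) = 4.
The system is consistent.
Free variables = (unknowns) − (rank) = 5 − 4 = 1.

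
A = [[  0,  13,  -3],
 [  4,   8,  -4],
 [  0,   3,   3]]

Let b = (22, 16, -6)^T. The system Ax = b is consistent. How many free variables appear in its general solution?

0

Row reduce the augmented matrix [A | b].
Swap R1 ↔ R2
R3 ← R3 − (3/13)·R2: [0, 0, 48/13, -144/13]
The echelon form has 3 nonzero rows, and every pivot lies in the first 3 columns, so rank(A) = rank([A|b]) = 3.
The system is consistent.
Free variables = (unknowns) − (rank) = 3 − 3 = 0.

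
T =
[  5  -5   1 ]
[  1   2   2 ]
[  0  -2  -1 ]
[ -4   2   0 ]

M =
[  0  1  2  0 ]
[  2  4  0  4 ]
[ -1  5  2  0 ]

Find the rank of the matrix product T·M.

3

First compute TM:
[[-11, -10,  12, -20],
 [  2,  19,   6,   8],
 [ -3, -13,  -2,  -8],
 [  4,   4,  -8,   8]]
Now row reduce the product.
R2 ← R2 + (2/11)·R1: [0, 189/11, 90/11, 48/11]
R3 ← R3 − (3/11)·R1: [0, -113/11, -58/11, -28/11]
R4 ← R4 + (4/11)·R1: [0, 4/11, -40/11, 8/11]
R3 ← R3 + (113/189)·R2: [0, 0, -8/21, 4/63]
R4 ← R4 − (4/189)·R2: [0, 0, -80/21, 40/63]
R4 ← R4 − (10)·R3: [0, 0, 0, 0]
3 nonzero rows, so rank(TM) = 3.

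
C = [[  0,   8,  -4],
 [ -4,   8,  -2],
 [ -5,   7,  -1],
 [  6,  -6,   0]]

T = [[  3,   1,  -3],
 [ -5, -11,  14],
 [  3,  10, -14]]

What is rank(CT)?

2

First compute CT:
[[-52, -128, 168],
 [-58, -112, 152],
 [-53, -92, 127],
 [ 48,  72, -102]]
Now row reduce the product.
R2 ← R2 − (29/26)·R1: [0, 400/13, -460/13]
R3 ← R3 − (53/52)·R1: [0, 500/13, -575/13]
R4 ← R4 + (12/13)·R1: [0, -600/13, 690/13]
R3 ← R3 − (5/4)·R2: [0, 0, 0]
R4 ← R4 + (3/2)·R2: [0, 0, 0]
2 nonzero rows, so rank(CT) = 2.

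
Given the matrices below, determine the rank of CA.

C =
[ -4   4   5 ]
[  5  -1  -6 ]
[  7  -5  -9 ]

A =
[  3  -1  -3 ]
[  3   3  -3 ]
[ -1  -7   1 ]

First compute CA:
[[ -5, -19,   5],
 [ 18,  34, -18],
 [ 15,  41, -15]]
Now row reduce the product.
R2 ← R2 + (18/5)·R1: [0, -172/5, 0]
R3 ← R3 + (3)·R1: [0, -16, 0]
R3 ← R3 − (20/43)·R2: [0, 0, 0]
2 nonzero rows, so rank(CA) = 2.

2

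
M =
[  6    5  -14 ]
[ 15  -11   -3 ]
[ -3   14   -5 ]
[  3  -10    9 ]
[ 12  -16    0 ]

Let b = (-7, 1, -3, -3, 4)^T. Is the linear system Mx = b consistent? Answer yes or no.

Row reduce the augmented matrix [M | b].
R2 ← R2 − (5/2)·R1: [0, -47/2, 32, 37/2]
R3 ← R3 + (1/2)·R1: [0, 33/2, -12, -13/2]
R4 ← R4 − (1/2)·R1: [0, -25/2, 16, 1/2]
R5 ← R5 − (2)·R1: [0, -26, 28, 18]
R3 ← R3 + (33/47)·R2: [0, 0, 492/47, 305/47]
R4 ← R4 − (25/47)·R2: [0, 0, -48/47, -439/47]
R5 ← R5 − (52/47)·R2: [0, 0, -348/47, -116/47]
R4 ← R4 + (4/41)·R3: [0, 0, 0, -357/41]
R5 ← R5 + (29/41)·R3: [0, 0, 0, 87/41]
R5 ← R5 + (29/119)·R4: [0, 0, 0, 0]
The echelon form has 4 nonzero rows; the last pivot sits in the augmented column, so rank(M) = 3 but rank([M|b]) = 4.
Since the ranks differ, the system is inconsistent.

no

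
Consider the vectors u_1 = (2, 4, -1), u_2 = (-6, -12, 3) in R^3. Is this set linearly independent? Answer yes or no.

Form the matrix with these vectors as rows and row reduce.
R2 ← R2 + (3)·R1: [0, 0, 0]
1 nonzero row, so the 2 vectors span a space of dimension 1.
Since 1 < 2, the vectors are linearly dependent.

no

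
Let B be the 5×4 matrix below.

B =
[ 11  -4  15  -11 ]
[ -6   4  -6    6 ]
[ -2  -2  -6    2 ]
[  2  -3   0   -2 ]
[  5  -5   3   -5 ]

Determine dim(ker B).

2

Row reduce to echelon form.
R2 ← R2 + (6/11)·R1: [0, 20/11, 24/11, 0]
R3 ← R3 + (2/11)·R1: [0, -30/11, -36/11, 0]
R4 ← R4 − (2/11)·R1: [0, -25/11, -30/11, 0]
R5 ← R5 − (5/11)·R1: [0, -35/11, -42/11, 0]
R3 ← R3 + (3/2)·R2: [0, 0, 0, 0]
R4 ← R4 + (5/4)·R2: [0, 0, 0, 0]
R5 ← R5 + (7/4)·R2: [0, 0, 0, 0]
2 nonzero rows, so rank(B) = 2.
B has 4 columns; by rank–nullity, nullity = 4 − 2 = 2.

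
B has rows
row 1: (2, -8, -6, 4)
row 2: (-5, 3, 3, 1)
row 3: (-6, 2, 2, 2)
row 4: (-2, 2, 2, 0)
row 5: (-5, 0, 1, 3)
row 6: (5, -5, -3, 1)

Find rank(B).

Row reduce to echelon form.
R2 ← R2 + (5/2)·R1: [0, -17, -12, 11]
R3 ← R3 + (3)·R1: [0, -22, -16, 14]
R4 ← R4 + R1: [0, -6, -4, 4]
R5 ← R5 + (5/2)·R1: [0, -20, -14, 13]
R6 ← R6 − (5/2)·R1: [0, 15, 12, -9]
R3 ← R3 − (22/17)·R2: [0, 0, -8/17, -4/17]
R4 ← R4 − (6/17)·R2: [0, 0, 4/17, 2/17]
R5 ← R5 − (20/17)·R2: [0, 0, 2/17, 1/17]
R6 ← R6 + (15/17)·R2: [0, 0, 24/17, 12/17]
R4 ← R4 + (1/2)·R3: [0, 0, 0, 0]
R5 ← R5 + (1/4)·R3: [0, 0, 0, 0]
R6 ← R6 + (3)·R3: [0, 0, 0, 0]
Echelon form has 3 nonzero rows, so rank(B) = 3.

3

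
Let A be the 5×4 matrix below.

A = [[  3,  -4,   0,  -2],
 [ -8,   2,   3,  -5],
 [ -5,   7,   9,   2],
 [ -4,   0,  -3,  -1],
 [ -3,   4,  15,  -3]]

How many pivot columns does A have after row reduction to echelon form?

Row reduce to echelon form.
R2 ← R2 + (8/3)·R1: [0, -26/3, 3, -31/3]
R3 ← R3 + (5/3)·R1: [0, 1/3, 9, -4/3]
R4 ← R4 + (4/3)·R1: [0, -16/3, -3, -11/3]
R5 ← R5 + R1: [0, 0, 15, -5]
R3 ← R3 + (1/26)·R2: [0, 0, 237/26, -45/26]
R4 ← R4 − (8/13)·R2: [0, 0, -63/13, 35/13]
R4 ← R4 + (42/79)·R3: [0, 0, 0, 140/79]
R5 ← R5 − (130/79)·R3: [0, 0, 0, -170/79]
R5 ← R5 + (17/14)·R4: [0, 0, 0, 0]
Echelon form has 4 nonzero rows, so rank(A) = 4.
Each nonzero row contributes one pivot column: 4 pivot columns.

4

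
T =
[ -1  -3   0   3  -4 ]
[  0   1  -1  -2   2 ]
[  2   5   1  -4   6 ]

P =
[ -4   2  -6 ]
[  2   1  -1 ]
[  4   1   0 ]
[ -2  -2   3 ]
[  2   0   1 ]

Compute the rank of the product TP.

First compute TP:
[[-16, -11,  14],
 [  6,   4,  -5],
 [ 26,  18, -23]]
Now row reduce the product.
R2 ← R2 + (3/8)·R1: [0, -1/8, 1/4]
R3 ← R3 + (13/8)·R1: [0, 1/8, -1/4]
R3 ← R3 + R2: [0, 0, 0]
2 nonzero rows, so rank(TP) = 2.

2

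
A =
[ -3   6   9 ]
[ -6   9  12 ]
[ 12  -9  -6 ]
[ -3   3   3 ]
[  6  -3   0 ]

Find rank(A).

2

Row reduce to echelon form.
R2 ← R2 − (2)·R1: [0, -3, -6]
R3 ← R3 + (4)·R1: [0, 15, 30]
R4 ← R4 − R1: [0, -3, -6]
R5 ← R5 + (2)·R1: [0, 9, 18]
R3 ← R3 + (5)·R2: [0, 0, 0]
R4 ← R4 − R2: [0, 0, 0]
R5 ← R5 + (3)·R2: [0, 0, 0]
Echelon form has 2 nonzero rows, so rank(A) = 2.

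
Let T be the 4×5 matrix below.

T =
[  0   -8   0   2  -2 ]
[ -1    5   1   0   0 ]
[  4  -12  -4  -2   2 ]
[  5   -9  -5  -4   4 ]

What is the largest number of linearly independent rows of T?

Row reduce to echelon form.
Swap R1 ↔ R2
R3 ← R3 + (4)·R1: [0, 8, 0, -2, 2]
R4 ← R4 + (5)·R1: [0, 16, 0, -4, 4]
R3 ← R3 + R2: [0, 0, 0, 0, 0]
R4 ← R4 + (2)·R2: [0, 0, 0, 0, 0]
Echelon form has 2 nonzero rows, so rank(T) = 2.
The rank gives the maximum number of linearly independent rows: 2.

2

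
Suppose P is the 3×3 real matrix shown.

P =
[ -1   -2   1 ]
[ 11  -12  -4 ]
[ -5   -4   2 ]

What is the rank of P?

Row reduce to echelon form.
R2 ← R2 + (11)·R1: [0, -34, 7]
R3 ← R3 − (5)·R1: [0, 6, -3]
R3 ← R3 + (3/17)·R2: [0, 0, -30/17]
Echelon form has 3 nonzero rows, so rank(P) = 3.

3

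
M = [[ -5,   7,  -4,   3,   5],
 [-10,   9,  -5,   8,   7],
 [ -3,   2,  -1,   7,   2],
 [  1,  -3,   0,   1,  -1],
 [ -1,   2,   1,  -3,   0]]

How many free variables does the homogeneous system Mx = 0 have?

Row reduce to echelon form.
R2 ← R2 − (2)·R1: [0, -5, 3, 2, -3]
R3 ← R3 − (3/5)·R1: [0, -11/5, 7/5, 26/5, -1]
R4 ← R4 + (1/5)·R1: [0, -8/5, -4/5, 8/5, 0]
R5 ← R5 − (1/5)·R1: [0, 3/5, 9/5, -18/5, -1]
R3 ← R3 − (11/25)·R2: [0, 0, 2/25, 108/25, 8/25]
R4 ← R4 − (8/25)·R2: [0, 0, -44/25, 24/25, 24/25]
R5 ← R5 + (3/25)·R2: [0, 0, 54/25, -84/25, -34/25]
R4 ← R4 + (22)·R3: [0, 0, 0, 96, 8]
R5 ← R5 − (27)·R3: [0, 0, 0, -120, -10]
R5 ← R5 + (5/4)·R4: [0, 0, 0, 0, 0]
4 nonzero rows, so rank(M) = 4.
M has 5 columns; by rank–nullity, nullity = 5 − 4 = 1.

1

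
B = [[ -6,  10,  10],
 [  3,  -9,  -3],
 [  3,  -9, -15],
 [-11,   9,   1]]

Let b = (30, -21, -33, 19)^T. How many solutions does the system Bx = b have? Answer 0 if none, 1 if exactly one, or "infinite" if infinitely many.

Row reduce the augmented matrix [B | b].
R2 ← R2 + (1/2)·R1: [0, -4, 2, -6]
R3 ← R3 + (1/2)·R1: [0, -4, -10, -18]
R4 ← R4 − (11/6)·R1: [0, -28/3, -52/3, -36]
R3 ← R3 − R2: [0, 0, -12, -12]
R4 ← R4 − (7/3)·R2: [0, 0, -22, -22]
R4 ← R4 − (11/6)·R3: [0, 0, 0, 0]
The echelon form has 3 nonzero rows, and every pivot lies in the first 3 columns, so rank(B) = rank([B|b]) = 3.
The system is consistent.
rank = 3 = number of unknowns, so the solution is unique.

1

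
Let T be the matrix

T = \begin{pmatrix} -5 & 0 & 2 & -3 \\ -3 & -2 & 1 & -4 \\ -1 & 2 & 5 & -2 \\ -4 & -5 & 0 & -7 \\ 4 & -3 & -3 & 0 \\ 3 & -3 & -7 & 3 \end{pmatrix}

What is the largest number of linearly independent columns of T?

Row reduce to echelon form.
R2 ← R2 − (3/5)·R1: [0, -2, -1/5, -11/5]
R3 ← R3 − (1/5)·R1: [0, 2, 23/5, -7/5]
R4 ← R4 − (4/5)·R1: [0, -5, -8/5, -23/5]
R5 ← R5 + (4/5)·R1: [0, -3, -7/5, -12/5]
R6 ← R6 + (3/5)·R1: [0, -3, -29/5, 6/5]
R3 ← R3 + R2: [0, 0, 22/5, -18/5]
R4 ← R4 − (5/2)·R2: [0, 0, -11/10, 9/10]
R5 ← R5 − (3/2)·R2: [0, 0, -11/10, 9/10]
R6 ← R6 − (3/2)·R2: [0, 0, -11/2, 9/2]
R4 ← R4 + (1/4)·R3: [0, 0, 0, 0]
R5 ← R5 + (1/4)·R3: [0, 0, 0, 0]
R6 ← R6 + (5/4)·R3: [0, 0, 0, 0]
Echelon form has 3 nonzero rows, so rank(T) = 3.
The rank gives the maximum number of linearly independent columns: 3.

3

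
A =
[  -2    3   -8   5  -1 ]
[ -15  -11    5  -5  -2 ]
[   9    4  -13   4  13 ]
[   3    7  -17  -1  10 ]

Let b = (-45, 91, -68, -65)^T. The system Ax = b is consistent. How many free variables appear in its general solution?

Row reduce the augmented matrix [A | b].
R2 ← R2 − (15/2)·R1: [0, -67/2, 65, -85/2, 11/2, 857/2]
R3 ← R3 + (9/2)·R1: [0, 35/2, -49, 53/2, 17/2, -541/2]
R4 ← R4 + (3/2)·R1: [0, 23/2, -29, 13/2, 17/2, -265/2]
R3 ← R3 + (35/67)·R2: [0, 0, -1008/67, 288/67, 762/67, -3126/67]
R4 ← R4 + (23/67)·R2: [0, 0, -448/67, -542/67, 696/67, 978/67]
R4 ← R4 − (4/9)·R3: [0, 0, 0, -10, 16/3, 106/3]
The echelon form has 4 nonzero rows, and every pivot lies in the first 5 columns, so rank(A) = rank([A|b]) = 4.
The system is consistent.
Free variables = (unknowns) − (rank) = 5 − 4 = 1.

1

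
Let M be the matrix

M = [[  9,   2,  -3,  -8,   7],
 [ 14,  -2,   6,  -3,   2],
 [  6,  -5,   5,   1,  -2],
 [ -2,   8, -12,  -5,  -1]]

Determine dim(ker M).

1

Row reduce to echelon form.
R2 ← R2 − (14/9)·R1: [0, -46/9, 32/3, 85/9, -80/9]
R3 ← R3 − (2/3)·R1: [0, -19/3, 7, 19/3, -20/3]
R4 ← R4 + (2/9)·R1: [0, 76/9, -38/3, -61/9, 5/9]
R3 ← R3 − (57/46)·R2: [0, 0, -143/23, -247/46, 100/23]
R4 ← R4 + (38/23)·R2: [0, 0, 114/23, 203/23, -325/23]
R4 ← R4 + (114/143)·R3: [0, 0, 0, 50/11, -1525/143]
4 nonzero rows, so rank(M) = 4.
M has 5 columns; by rank–nullity, nullity = 5 − 4 = 1.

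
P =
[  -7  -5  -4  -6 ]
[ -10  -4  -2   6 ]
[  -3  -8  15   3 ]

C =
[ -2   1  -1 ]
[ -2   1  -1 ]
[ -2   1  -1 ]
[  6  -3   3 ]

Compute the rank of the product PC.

First compute PC:
[[ -4,   2,  -2],
 [ 68, -34,  34],
 [ 10,  -5,   5]]
Now row reduce the product.
R2 ← R2 + (17)·R1: [0, 0, 0]
R3 ← R3 + (5/2)·R1: [0, 0, 0]
1 nonzero row, so rank(PC) = 1.

1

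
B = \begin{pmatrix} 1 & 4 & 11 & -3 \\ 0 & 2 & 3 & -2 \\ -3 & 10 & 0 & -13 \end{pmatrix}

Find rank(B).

Row reduce to echelon form.
R3 ← R3 + (3)·R1: [0, 22, 33, -22]
R3 ← R3 − (11)·R2: [0, 0, 0, 0]
Echelon form has 2 nonzero rows, so rank(B) = 2.

2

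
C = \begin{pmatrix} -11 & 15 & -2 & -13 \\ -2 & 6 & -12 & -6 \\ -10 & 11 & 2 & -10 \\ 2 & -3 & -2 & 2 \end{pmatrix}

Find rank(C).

Row reduce to echelon form.
R2 ← R2 − (2/11)·R1: [0, 36/11, -128/11, -40/11]
R3 ← R3 − (10/11)·R1: [0, -29/11, 42/11, 20/11]
R4 ← R4 + (2/11)·R1: [0, -3/11, -26/11, -4/11]
R3 ← R3 + (29/36)·R2: [0, 0, -50/9, -10/9]
R4 ← R4 + (1/12)·R2: [0, 0, -10/3, -2/3]
R4 ← R4 − (3/5)·R3: [0, 0, 0, 0]
Echelon form has 3 nonzero rows, so rank(C) = 3.

3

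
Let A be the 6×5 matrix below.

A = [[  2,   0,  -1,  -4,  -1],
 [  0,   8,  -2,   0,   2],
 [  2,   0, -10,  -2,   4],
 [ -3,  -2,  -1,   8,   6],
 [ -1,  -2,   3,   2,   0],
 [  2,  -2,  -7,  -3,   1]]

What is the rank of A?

4

Row reduce to echelon form.
R3 ← R3 − R1: [0, 0, -9, 2, 5]
R4 ← R4 + (3/2)·R1: [0, -2, -5/2, 2, 9/2]
R5 ← R5 + (1/2)·R1: [0, -2, 5/2, 0, -1/2]
R6 ← R6 − R1: [0, -2, -6, 1, 2]
R4 ← R4 + (1/4)·R2: [0, 0, -3, 2, 5]
R5 ← R5 + (1/4)·R2: [0, 0, 2, 0, 0]
R6 ← R6 + (1/4)·R2: [0, 0, -13/2, 1, 5/2]
R4 ← R4 − (1/3)·R3: [0, 0, 0, 4/3, 10/3]
R5 ← R5 + (2/9)·R3: [0, 0, 0, 4/9, 10/9]
R6 ← R6 − (13/18)·R3: [0, 0, 0, -4/9, -10/9]
R5 ← R5 − (1/3)·R4: [0, 0, 0, 0, 0]
R6 ← R6 + (1/3)·R4: [0, 0, 0, 0, 0]
Echelon form has 4 nonzero rows, so rank(A) = 4.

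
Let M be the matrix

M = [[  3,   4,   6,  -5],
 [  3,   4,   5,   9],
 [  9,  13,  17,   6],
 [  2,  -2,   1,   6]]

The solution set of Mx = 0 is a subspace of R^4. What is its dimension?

1

Row reduce to echelon form.
R2 ← R2 − R1: [0, 0, -1, 14]
R3 ← R3 − (3)·R1: [0, 1, -1, 21]
R4 ← R4 − (2/3)·R1: [0, -14/3, -3, 28/3]
Swap R2 ↔ R3
R4 ← R4 + (14/3)·R2: [0, 0, -23/3, 322/3]
R4 ← R4 − (23/3)·R3: [0, 0, 0, 0]
3 nonzero rows, so rank(M) = 3.
M has 4 columns; by rank–nullity, nullity = 4 − 3 = 1.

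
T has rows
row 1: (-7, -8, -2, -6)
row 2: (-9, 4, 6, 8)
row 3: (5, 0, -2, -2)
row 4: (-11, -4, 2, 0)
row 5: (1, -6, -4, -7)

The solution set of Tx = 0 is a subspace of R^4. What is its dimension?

2

Row reduce to echelon form.
R2 ← R2 − (9/7)·R1: [0, 100/7, 60/7, 110/7]
R3 ← R3 + (5/7)·R1: [0, -40/7, -24/7, -44/7]
R4 ← R4 − (11/7)·R1: [0, 60/7, 36/7, 66/7]
R5 ← R5 + (1/7)·R1: [0, -50/7, -30/7, -55/7]
R3 ← R3 + (2/5)·R2: [0, 0, 0, 0]
R4 ← R4 − (3/5)·R2: [0, 0, 0, 0]
R5 ← R5 + (1/2)·R2: [0, 0, 0, 0]
2 nonzero rows, so rank(T) = 2.
T has 4 columns; by rank–nullity, nullity = 4 − 2 = 2.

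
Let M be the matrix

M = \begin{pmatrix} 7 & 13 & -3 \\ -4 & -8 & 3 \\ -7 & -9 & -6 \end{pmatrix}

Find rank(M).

Row reduce to echelon form.
R2 ← R2 + (4/7)·R1: [0, -4/7, 9/7]
R3 ← R3 + R1: [0, 4, -9]
R3 ← R3 + (7)·R2: [0, 0, 0]
Echelon form has 2 nonzero rows, so rank(M) = 2.

2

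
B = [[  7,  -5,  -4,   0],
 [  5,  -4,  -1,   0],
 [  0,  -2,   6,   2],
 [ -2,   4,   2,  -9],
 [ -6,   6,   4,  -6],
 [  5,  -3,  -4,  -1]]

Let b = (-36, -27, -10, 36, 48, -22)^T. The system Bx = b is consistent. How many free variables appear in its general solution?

Row reduce the augmented matrix [B | b].
R2 ← R2 − (5/7)·R1: [0, -3/7, 13/7, 0, -9/7]
R4 ← R4 + (2/7)·R1: [0, 18/7, 6/7, -9, 180/7]
R5 ← R5 + (6/7)·R1: [0, 12/7, 4/7, -6, 120/7]
R6 ← R6 − (5/7)·R1: [0, 4/7, -8/7, -1, 26/7]
R3 ← R3 − (14/3)·R2: [0, 0, -8/3, 2, -4]
R4 ← R4 + (6)·R2: [0, 0, 12, -9, 18]
R5 ← R5 + (4)·R2: [0, 0, 8, -6, 12]
R6 ← R6 + (4/3)·R2: [0, 0, 4/3, -1, 2]
R4 ← R4 + (9/2)·R3: [0, 0, 0, 0, 0]
R5 ← R5 + (3)·R3: [0, 0, 0, 0, 0]
R6 ← R6 + (1/2)·R3: [0, 0, 0, 0, 0]
The echelon form has 3 nonzero rows, and every pivot lies in the first 4 columns, so rank(B) = rank([B|b]) = 3.
The system is consistent.
Free variables = (unknowns) − (rank) = 4 − 3 = 1.

1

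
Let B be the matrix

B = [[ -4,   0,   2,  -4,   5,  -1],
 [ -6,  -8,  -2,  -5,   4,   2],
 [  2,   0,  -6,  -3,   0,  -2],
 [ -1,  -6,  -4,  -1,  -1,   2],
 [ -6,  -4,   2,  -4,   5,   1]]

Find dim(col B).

Row reduce to echelon form.
R2 ← R2 − (3/2)·R1: [0, -8, -5, 1, -7/2, 7/2]
R3 ← R3 + (1/2)·R1: [0, 0, -5, -5, 5/2, -5/2]
R4 ← R4 − (1/4)·R1: [0, -6, -9/2, 0, -9/4, 9/4]
R5 ← R5 − (3/2)·R1: [0, -4, -1, 2, -5/2, 5/2]
R4 ← R4 − (3/4)·R2: [0, 0, -3/4, -3/4, 3/8, -3/8]
R5 ← R5 − (1/2)·R2: [0, 0, 3/2, 3/2, -3/4, 3/4]
R4 ← R4 − (3/20)·R3: [0, 0, 0, 0, 0, 0]
R5 ← R5 + (3/10)·R3: [0, 0, 0, 0, 0, 0]
Echelon form has 3 nonzero rows, so rank(B) = 3.
The column space has dimension equal to the rank: 3.

3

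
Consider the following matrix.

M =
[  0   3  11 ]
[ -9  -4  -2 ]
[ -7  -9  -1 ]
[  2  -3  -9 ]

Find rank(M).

Row reduce to echelon form.
Swap R1 ↔ R2
R3 ← R3 − (7/9)·R1: [0, -53/9, 5/9]
R4 ← R4 + (2/9)·R1: [0, -35/9, -85/9]
R3 ← R3 + (53/27)·R2: [0, 0, 598/27]
R4 ← R4 + (35/27)·R2: [0, 0, 130/27]
R4 ← R4 − (5/23)·R3: [0, 0, 0]
Echelon form has 3 nonzero rows, so rank(M) = 3.

3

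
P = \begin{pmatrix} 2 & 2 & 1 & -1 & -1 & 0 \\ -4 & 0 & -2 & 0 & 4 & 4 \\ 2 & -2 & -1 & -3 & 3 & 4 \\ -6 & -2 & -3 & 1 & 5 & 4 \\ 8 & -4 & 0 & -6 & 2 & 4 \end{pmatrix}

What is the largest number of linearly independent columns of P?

3

Row reduce to echelon form.
R2 ← R2 + (2)·R1: [0, 4, 0, -2, 2, 4]
R3 ← R3 − R1: [0, -4, -2, -2, 4, 4]
R4 ← R4 + (3)·R1: [0, 4, 0, -2, 2, 4]
R5 ← R5 − (4)·R1: [0, -12, -4, -2, 6, 4]
R3 ← R3 + R2: [0, 0, -2, -4, 6, 8]
R4 ← R4 − R2: [0, 0, 0, 0, 0, 0]
R5 ← R5 + (3)·R2: [0, 0, -4, -8, 12, 16]
R5 ← R5 − (2)·R3: [0, 0, 0, 0, 0, 0]
Echelon form has 3 nonzero rows, so rank(P) = 3.
The rank gives the maximum number of linearly independent columns: 3.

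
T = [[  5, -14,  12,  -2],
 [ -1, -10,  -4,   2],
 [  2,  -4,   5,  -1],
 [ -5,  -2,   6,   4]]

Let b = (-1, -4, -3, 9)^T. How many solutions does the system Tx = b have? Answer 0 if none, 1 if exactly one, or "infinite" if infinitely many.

Row reduce the augmented matrix [T | b].
R2 ← R2 + (1/5)·R1: [0, -64/5, -8/5, 8/5, -21/5]
R3 ← R3 − (2/5)·R1: [0, 8/5, 1/5, -1/5, -13/5]
R4 ← R4 + R1: [0, -16, 18, 2, 8]
R3 ← R3 + (1/8)·R2: [0, 0, 0, 0, -25/8]
R4 ← R4 − (5/4)·R2: [0, 0, 20, 0, 53/4]
Swap R3 ↔ R4
The echelon form has 4 nonzero rows; the last pivot sits in the augmented column, so rank(T) = 3 but rank([T|b]) = 4.
Since the ranks differ, the system is inconsistent.
It has no solutions.

0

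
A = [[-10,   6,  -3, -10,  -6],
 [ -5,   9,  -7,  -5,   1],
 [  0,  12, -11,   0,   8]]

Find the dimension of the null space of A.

Row reduce to echelon form.
R2 ← R2 − (1/2)·R1: [0, 6, -11/2, 0, 4]
R3 ← R3 − (2)·R2: [0, 0, 0, 0, 0]
2 nonzero rows, so rank(A) = 2.
A has 5 columns; by rank–nullity, nullity = 5 − 2 = 3.

3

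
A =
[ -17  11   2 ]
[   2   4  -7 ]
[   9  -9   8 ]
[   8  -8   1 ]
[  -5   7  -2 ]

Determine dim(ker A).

0

Row reduce to echelon form.
R2 ← R2 + (2/17)·R1: [0, 90/17, -115/17]
R3 ← R3 + (9/17)·R1: [0, -54/17, 154/17]
R4 ← R4 + (8/17)·R1: [0, -48/17, 33/17]
R5 ← R5 − (5/17)·R1: [0, 64/17, -44/17]
R3 ← R3 + (3/5)·R2: [0, 0, 5]
R4 ← R4 + (8/15)·R2: [0, 0, -5/3]
R5 ← R5 − (32/45)·R2: [0, 0, 20/9]
R4 ← R4 + (1/3)·R3: [0, 0, 0]
R5 ← R5 − (4/9)·R3: [0, 0, 0]
3 nonzero rows, so rank(A) = 3.
A has 3 columns; by rank–nullity, nullity = 3 − 3 = 0.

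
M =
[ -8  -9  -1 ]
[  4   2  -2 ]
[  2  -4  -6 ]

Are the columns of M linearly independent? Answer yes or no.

Row reduce M to echelon form.
R2 ← R2 + (1/2)·R1: [0, -5/2, -5/2]
R3 ← R3 + (1/4)·R1: [0, -25/4, -25/4]
R3 ← R3 − (5/2)·R2: [0, 0, 0]
2 pivots among 3 columns.
Only 2 < 3 pivot columns, so the columns are linearly dependent.

no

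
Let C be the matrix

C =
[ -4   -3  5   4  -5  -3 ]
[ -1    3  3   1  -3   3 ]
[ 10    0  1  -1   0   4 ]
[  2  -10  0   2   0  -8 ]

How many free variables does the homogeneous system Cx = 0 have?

2

Row reduce to echelon form.
R2 ← R2 − (1/4)·R1: [0, 15/4, 7/4, 0, -7/4, 15/4]
R3 ← R3 + (5/2)·R1: [0, -15/2, 27/2, 9, -25/2, -7/2]
R4 ← R4 + (1/2)·R1: [0, -23/2, 5/2, 4, -5/2, -19/2]
R3 ← R3 + (2)·R2: [0, 0, 17, 9, -16, 4]
R4 ← R4 + (46/15)·R2: [0, 0, 118/15, 4, -118/15, 2]
R4 ← R4 − (118/255)·R3: [0, 0, 0, -14/85, -118/255, 38/255]
4 nonzero rows, so rank(C) = 4.
C has 6 columns; by rank–nullity, nullity = 6 − 4 = 2.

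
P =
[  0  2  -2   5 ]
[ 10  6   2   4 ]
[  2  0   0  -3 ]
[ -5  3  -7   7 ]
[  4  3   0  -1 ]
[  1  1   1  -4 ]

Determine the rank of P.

4

Row reduce to echelon form.
Swap R1 ↔ R2
R3 ← R3 − (1/5)·R1: [0, -6/5, -2/5, -19/5]
R4 ← R4 + (1/2)·R1: [0, 6, -6, 9]
R5 ← R5 − (2/5)·R1: [0, 3/5, -4/5, -13/5]
R6 ← R6 − (1/10)·R1: [0, 2/5, 4/5, -22/5]
R3 ← R3 + (3/5)·R2: [0, 0, -8/5, -4/5]
R4 ← R4 − (3)·R2: [0, 0, 0, -6]
R5 ← R5 − (3/10)·R2: [0, 0, -1/5, -41/10]
R6 ← R6 − (1/5)·R2: [0, 0, 6/5, -27/5]
R5 ← R5 − (1/8)·R3: [0, 0, 0, -4]
R6 ← R6 + (3/4)·R3: [0, 0, 0, -6]
R5 ← R5 − (2/3)·R4: [0, 0, 0, 0]
R6 ← R6 − R4: [0, 0, 0, 0]
Echelon form has 4 nonzero rows, so rank(P) = 4.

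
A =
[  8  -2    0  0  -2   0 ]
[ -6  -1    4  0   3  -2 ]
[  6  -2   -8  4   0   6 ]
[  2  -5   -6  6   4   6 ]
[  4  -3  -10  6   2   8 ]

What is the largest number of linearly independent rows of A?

3

Row reduce to echelon form.
R2 ← R2 + (3/4)·R1: [0, -5/2, 4, 0, 3/2, -2]
R3 ← R3 − (3/4)·R1: [0, -1/2, -8, 4, 3/2, 6]
R4 ← R4 − (1/4)·R1: [0, -9/2, -6, 6, 9/2, 6]
R5 ← R5 − (1/2)·R1: [0, -2, -10, 6, 3, 8]
R3 ← R3 − (1/5)·R2: [0, 0, -44/5, 4, 6/5, 32/5]
R4 ← R4 − (9/5)·R2: [0, 0, -66/5, 6, 9/5, 48/5]
R5 ← R5 − (4/5)·R2: [0, 0, -66/5, 6, 9/5, 48/5]
R4 ← R4 − (3/2)·R3: [0, 0, 0, 0, 0, 0]
R5 ← R5 − (3/2)·R3: [0, 0, 0, 0, 0, 0]
Echelon form has 3 nonzero rows, so rank(A) = 3.
The rank gives the maximum number of linearly independent rows: 3.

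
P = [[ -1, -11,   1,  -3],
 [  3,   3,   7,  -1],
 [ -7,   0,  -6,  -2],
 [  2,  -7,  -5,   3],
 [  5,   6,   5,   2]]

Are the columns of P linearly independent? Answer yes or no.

Row reduce P to echelon form.
R2 ← R2 + (3)·R1: [0, -30, 10, -10]
R3 ← R3 − (7)·R1: [0, 77, -13, 19]
R4 ← R4 + (2)·R1: [0, -29, -3, -3]
R5 ← R5 + (5)·R1: [0, -49, 10, -13]
R3 ← R3 + (77/30)·R2: [0, 0, 38/3, -20/3]
R4 ← R4 − (29/30)·R2: [0, 0, -38/3, 20/3]
R5 ← R5 − (49/30)·R2: [0, 0, -19/3, 10/3]
R4 ← R4 + R3: [0, 0, 0, 0]
R5 ← R5 + (1/2)·R3: [0, 0, 0, 0]
3 pivots among 4 columns.
Only 3 < 4 pivot columns, so the columns are linearly dependent.

no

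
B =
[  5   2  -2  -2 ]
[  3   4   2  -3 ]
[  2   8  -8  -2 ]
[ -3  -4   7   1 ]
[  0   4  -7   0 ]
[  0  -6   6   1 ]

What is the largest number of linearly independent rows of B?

Row reduce to echelon form.
R2 ← R2 − (3/5)·R1: [0, 14/5, 16/5, -9/5]
R3 ← R3 − (2/5)·R1: [0, 36/5, -36/5, -6/5]
R4 ← R4 + (3/5)·R1: [0, -14/5, 29/5, -1/5]
R3 ← R3 − (18/7)·R2: [0, 0, -108/7, 24/7]
R4 ← R4 + R2: [0, 0, 9, -2]
R5 ← R5 − (10/7)·R2: [0, 0, -81/7, 18/7]
R6 ← R6 + (15/7)·R2: [0, 0, 90/7, -20/7]
R4 ← R4 + (7/12)·R3: [0, 0, 0, 0]
R5 ← R5 − (3/4)·R3: [0, 0, 0, 0]
R6 ← R6 + (5/6)·R3: [0, 0, 0, 0]
Echelon form has 3 nonzero rows, so rank(B) = 3.
The rank gives the maximum number of linearly independent rows: 3.

3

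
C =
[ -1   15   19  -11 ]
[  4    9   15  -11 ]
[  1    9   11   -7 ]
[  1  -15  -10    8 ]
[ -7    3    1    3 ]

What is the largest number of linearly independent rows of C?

Row reduce to echelon form.
R2 ← R2 + (4)·R1: [0, 69, 91, -55]
R3 ← R3 + R1: [0, 24, 30, -18]
R4 ← R4 + R1: [0, 0, 9, -3]
R5 ← R5 − (7)·R1: [0, -102, -132, 80]
R3 ← R3 − (8/23)·R2: [0, 0, -38/23, 26/23]
R5 ← R5 + (34/23)·R2: [0, 0, 58/23, -30/23]
R4 ← R4 + (207/38)·R3: [0, 0, 0, 60/19]
R5 ← R5 + (29/19)·R3: [0, 0, 0, 8/19]
R5 ← R5 − (2/15)·R4: [0, 0, 0, 0]
Echelon form has 4 nonzero rows, so rank(C) = 4.
The rank gives the maximum number of linearly independent rows: 4.

4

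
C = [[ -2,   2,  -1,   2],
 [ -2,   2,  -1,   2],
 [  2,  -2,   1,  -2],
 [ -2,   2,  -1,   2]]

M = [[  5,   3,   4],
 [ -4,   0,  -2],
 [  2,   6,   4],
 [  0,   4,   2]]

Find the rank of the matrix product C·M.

1

First compute CM:
[[-20,  -4, -12],
 [-20,  -4, -12],
 [ 20,   4,  12],
 [-20,  -4, -12]]
Now row reduce the product.
R2 ← R2 − R1: [0, 0, 0]
R3 ← R3 + R1: [0, 0, 0]
R4 ← R4 − R1: [0, 0, 0]
1 nonzero row, so rank(CM) = 1.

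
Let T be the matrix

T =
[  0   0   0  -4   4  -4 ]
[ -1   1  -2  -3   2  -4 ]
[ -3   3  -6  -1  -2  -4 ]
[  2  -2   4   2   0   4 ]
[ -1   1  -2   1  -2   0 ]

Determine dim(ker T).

4

Row reduce to echelon form.
Swap R1 ↔ R2
R3 ← R3 − (3)·R1: [0, 0, 0, 8, -8, 8]
R4 ← R4 + (2)·R1: [0, 0, 0, -4, 4, -4]
R5 ← R5 − R1: [0, 0, 0, 4, -4, 4]
R3 ← R3 + (2)·R2: [0, 0, 0, 0, 0, 0]
R4 ← R4 − R2: [0, 0, 0, 0, 0, 0]
R5 ← R5 + R2: [0, 0, 0, 0, 0, 0]
2 nonzero rows, so rank(T) = 2.
T has 6 columns; by rank–nullity, nullity = 6 − 2 = 4.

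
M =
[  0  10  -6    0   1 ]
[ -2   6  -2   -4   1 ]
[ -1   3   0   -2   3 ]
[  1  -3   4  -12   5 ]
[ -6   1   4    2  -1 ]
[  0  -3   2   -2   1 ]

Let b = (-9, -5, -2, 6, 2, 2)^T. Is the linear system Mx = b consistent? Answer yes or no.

Row reduce the augmented matrix [M | b].
Swap R1 ↔ R2
R3 ← R3 − (1/2)·R1: [0, 0, 1, 0, 5/2, 1/2]
R4 ← R4 + (1/2)·R1: [0, 0, 3, -14, 11/2, 7/2]
R5 ← R5 − (3)·R1: [0, -17, 10, 14, -4, 17]
R5 ← R5 + (17/10)·R2: [0, 0, -1/5, 14, -23/10, 17/10]
R6 ← R6 + (3/10)·R2: [0, 0, 1/5, -2, 13/10, -7/10]
R4 ← R4 − (3)·R3: [0, 0, 0, -14, -2, 2]
R5 ← R5 + (1/5)·R3: [0, 0, 0, 14, -9/5, 9/5]
R6 ← R6 − (1/5)·R3: [0, 0, 0, -2, 4/5, -4/5]
R5 ← R5 + R4: [0, 0, 0, 0, -19/5, 19/5]
R6 ← R6 − (1/7)·R4: [0, 0, 0, 0, 38/35, -38/35]
R6 ← R6 + (2/7)·R5: [0, 0, 0, 0, 0, 0]
The echelon form has 5 nonzero rows, and every pivot lies in the first 5 columns, so rank(M) = rank([M|b]) = 5.
The system is consistent.

yes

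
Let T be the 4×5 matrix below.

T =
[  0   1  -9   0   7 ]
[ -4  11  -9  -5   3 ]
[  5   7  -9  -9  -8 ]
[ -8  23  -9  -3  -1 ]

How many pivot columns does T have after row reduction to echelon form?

4

Row reduce to echelon form.
Swap R1 ↔ R2
R3 ← R3 + (5/4)·R1: [0, 83/4, -81/4, -61/4, -17/4]
R4 ← R4 − (2)·R1: [0, 1, 9, 7, -7]
R3 ← R3 − (83/4)·R2: [0, 0, 333/2, -61/4, -299/2]
R4 ← R4 − R2: [0, 0, 18, 7, -14]
R4 ← R4 − (4/37)·R3: [0, 0, 0, 320/37, 80/37]
Echelon form has 4 nonzero rows, so rank(T) = 4.
Each nonzero row contributes one pivot column: 4 pivot columns.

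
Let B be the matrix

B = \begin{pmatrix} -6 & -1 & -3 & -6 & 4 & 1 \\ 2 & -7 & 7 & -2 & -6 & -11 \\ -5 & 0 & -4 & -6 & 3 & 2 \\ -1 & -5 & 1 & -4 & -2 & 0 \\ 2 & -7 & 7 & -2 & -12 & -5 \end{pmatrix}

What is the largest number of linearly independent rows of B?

5

Row reduce to echelon form.
R2 ← R2 + (1/3)·R1: [0, -22/3, 6, -4, -14/3, -32/3]
R3 ← R3 − (5/6)·R1: [0, 5/6, -3/2, -1, -1/3, 7/6]
R4 ← R4 − (1/6)·R1: [0, -29/6, 3/2, -3, -8/3, -1/6]
R5 ← R5 + (1/3)·R1: [0, -22/3, 6, -4, -32/3, -14/3]
R3 ← R3 + (5/44)·R2: [0, 0, -9/11, -16/11, -19/22, -1/22]
R4 ← R4 − (29/44)·R2: [0, 0, -27/11, -4/11, 9/22, 151/22]
R5 ← R5 − R2: [0, 0, 0, 0, -6, 6]
R4 ← R4 − (3)·R3: [0, 0, 0, 4, 3, 7]
Echelon form has 5 nonzero rows, so rank(B) = 5.
The rank gives the maximum number of linearly independent rows: 5.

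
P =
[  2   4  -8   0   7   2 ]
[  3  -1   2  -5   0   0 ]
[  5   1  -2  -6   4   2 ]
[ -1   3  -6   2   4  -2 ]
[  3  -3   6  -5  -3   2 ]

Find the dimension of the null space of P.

Row reduce to echelon form.
R2 ← R2 − (3/2)·R1: [0, -7, 14, -5, -21/2, -3]
R3 ← R3 − (5/2)·R1: [0, -9, 18, -6, -27/2, -3]
R4 ← R4 + (1/2)·R1: [0, 5, -10, 2, 15/2, -1]
R5 ← R5 − (3/2)·R1: [0, -9, 18, -5, -27/2, -1]
R3 ← R3 − (9/7)·R2: [0, 0, 0, 3/7, 0, 6/7]
R4 ← R4 + (5/7)·R2: [0, 0, 0, -11/7, 0, -22/7]
R5 ← R5 − (9/7)·R2: [0, 0, 0, 10/7, 0, 20/7]
R4 ← R4 + (11/3)·R3: [0, 0, 0, 0, 0, 0]
R5 ← R5 − (10/3)·R3: [0, 0, 0, 0, 0, 0]
3 nonzero rows, so rank(P) = 3.
P has 6 columns; by rank–nullity, nullity = 6 − 3 = 3.

3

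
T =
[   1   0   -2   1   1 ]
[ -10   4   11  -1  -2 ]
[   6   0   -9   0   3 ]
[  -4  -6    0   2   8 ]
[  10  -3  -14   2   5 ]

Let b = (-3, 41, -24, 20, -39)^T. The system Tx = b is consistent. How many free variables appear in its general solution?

Row reduce the augmented matrix [T | b].
R2 ← R2 + (10)·R1: [0, 4, -9, 9, 8, 11]
R3 ← R3 − (6)·R1: [0, 0, 3, -6, -3, -6]
R4 ← R4 + (4)·R1: [0, -6, -8, 6, 12, 8]
R5 ← R5 − (10)·R1: [0, -3, 6, -8, -5, -9]
R4 ← R4 + (3/2)·R2: [0, 0, -43/2, 39/2, 24, 49/2]
R5 ← R5 + (3/4)·R2: [0, 0, -3/4, -5/4, 1, -3/4]
R4 ← R4 + (43/6)·R3: [0, 0, 0, -47/2, 5/2, -37/2]
R5 ← R5 + (1/4)·R3: [0, 0, 0, -11/4, 1/4, -9/4]
R5 ← R5 − (11/94)·R4: [0, 0, 0, 0, -2/47, -4/47]
The echelon form has 5 nonzero rows, and every pivot lies in the first 5 columns, so rank(T) = rank([T|b]) = 5.
The system is consistent.
Free variables = (unknowns) − (rank) = 5 − 5 = 0.

0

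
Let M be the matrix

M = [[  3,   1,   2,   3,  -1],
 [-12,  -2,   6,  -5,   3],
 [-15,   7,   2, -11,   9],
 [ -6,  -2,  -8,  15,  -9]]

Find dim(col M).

Row reduce to echelon form.
R2 ← R2 + (4)·R1: [0, 2, 14, 7, -1]
R3 ← R3 + (5)·R1: [0, 12, 12, 4, 4]
R4 ← R4 + (2)·R1: [0, 0, -4, 21, -11]
R3 ← R3 − (6)·R2: [0, 0, -72, -38, 10]
R4 ← R4 − (1/18)·R3: [0, 0, 0, 208/9, -104/9]
Echelon form has 4 nonzero rows, so rank(M) = 4.
The column space has dimension equal to the rank: 4.

4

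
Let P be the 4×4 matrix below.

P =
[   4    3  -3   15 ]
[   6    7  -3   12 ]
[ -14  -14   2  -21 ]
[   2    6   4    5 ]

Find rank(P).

4

Row reduce to echelon form.
R2 ← R2 − (3/2)·R1: [0, 5/2, 3/2, -21/2]
R3 ← R3 + (7/2)·R1: [0, -7/2, -17/2, 63/2]
R4 ← R4 − (1/2)·R1: [0, 9/2, 11/2, -5/2]
R3 ← R3 + (7/5)·R2: [0, 0, -32/5, 84/5]
R4 ← R4 − (9/5)·R2: [0, 0, 14/5, 82/5]
R4 ← R4 + (7/16)·R3: [0, 0, 0, 95/4]
Echelon form has 4 nonzero rows, so rank(P) = 4.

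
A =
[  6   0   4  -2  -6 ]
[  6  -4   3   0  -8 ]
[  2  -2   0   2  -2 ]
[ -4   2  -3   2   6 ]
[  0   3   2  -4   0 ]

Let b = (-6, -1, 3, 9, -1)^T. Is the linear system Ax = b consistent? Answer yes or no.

Row reduce the augmented matrix [A | b].
R2 ← R2 − R1: [0, -4, -1, 2, -2, 5]
R3 ← R3 − (1/3)·R1: [0, -2, -4/3, 8/3, 0, 5]
R4 ← R4 + (2/3)·R1: [0, 2, -1/3, 2/3, 2, 5]
R3 ← R3 − (1/2)·R2: [0, 0, -5/6, 5/3, 1, 5/2]
R4 ← R4 + (1/2)·R2: [0, 0, -5/6, 5/3, 1, 15/2]
R5 ← R5 + (3/4)·R2: [0, 0, 5/4, -5/2, -3/2, 11/4]
R4 ← R4 − R3: [0, 0, 0, 0, 0, 5]
R5 ← R5 + (3/2)·R3: [0, 0, 0, 0, 0, 13/2]
R5 ← R5 − (13/10)·R4: [0, 0, 0, 0, 0, 0]
The echelon form has 4 nonzero rows; the last pivot sits in the augmented column, so rank(A) = 3 but rank([A|b]) = 4.
Since the ranks differ, the system is inconsistent.

no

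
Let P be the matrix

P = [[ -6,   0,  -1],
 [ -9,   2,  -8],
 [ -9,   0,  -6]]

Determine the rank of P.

Row reduce to echelon form.
R2 ← R2 − (3/2)·R1: [0, 2, -13/2]
R3 ← R3 − (3/2)·R1: [0, 0, -9/2]
Echelon form has 3 nonzero rows, so rank(P) = 3.

3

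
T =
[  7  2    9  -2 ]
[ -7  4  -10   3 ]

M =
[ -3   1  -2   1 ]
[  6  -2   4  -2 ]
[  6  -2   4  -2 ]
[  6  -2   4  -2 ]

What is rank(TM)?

First compute TM:
[[ 33, -11,  22, -11],
 [  3,  -1,   2,  -1]]
Now row reduce the product.
R2 ← R2 − (1/11)·R1: [0, 0, 0, 0]
1 nonzero row, so rank(TM) = 1.

1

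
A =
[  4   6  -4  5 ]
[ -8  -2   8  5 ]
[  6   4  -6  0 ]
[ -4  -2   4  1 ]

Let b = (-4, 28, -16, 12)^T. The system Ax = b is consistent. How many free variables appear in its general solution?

2

Row reduce the augmented matrix [A | b].
R2 ← R2 + (2)·R1: [0, 10, 0, 15, 20]
R3 ← R3 − (3/2)·R1: [0, -5, 0, -15/2, -10]
R4 ← R4 + R1: [0, 4, 0, 6, 8]
R3 ← R3 + (1/2)·R2: [0, 0, 0, 0, 0]
R4 ← R4 − (2/5)·R2: [0, 0, 0, 0, 0]
The echelon form has 2 nonzero rows, and every pivot lies in the first 4 columns, so rank(A) = rank([A|b]) = 2.
The system is consistent.
Free variables = (unknowns) − (rank) = 4 − 2 = 2.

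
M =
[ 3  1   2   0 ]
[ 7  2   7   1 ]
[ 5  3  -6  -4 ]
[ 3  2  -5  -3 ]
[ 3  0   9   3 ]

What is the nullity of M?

2

Row reduce to echelon form.
R2 ← R2 − (7/3)·R1: [0, -1/3, 7/3, 1]
R3 ← R3 − (5/3)·R1: [0, 4/3, -28/3, -4]
R4 ← R4 − R1: [0, 1, -7, -3]
R5 ← R5 − R1: [0, -1, 7, 3]
R3 ← R3 + (4)·R2: [0, 0, 0, 0]
R4 ← R4 + (3)·R2: [0, 0, 0, 0]
R5 ← R5 − (3)·R2: [0, 0, 0, 0]
2 nonzero rows, so rank(M) = 2.
M has 4 columns; by rank–nullity, nullity = 4 − 2 = 2.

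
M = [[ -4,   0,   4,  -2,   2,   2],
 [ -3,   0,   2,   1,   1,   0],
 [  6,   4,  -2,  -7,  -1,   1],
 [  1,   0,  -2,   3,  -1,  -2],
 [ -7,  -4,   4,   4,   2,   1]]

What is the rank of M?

3

Row reduce to echelon form.
R2 ← R2 − (3/4)·R1: [0, 0, -1, 5/2, -1/2, -3/2]
R3 ← R3 + (3/2)·R1: [0, 4, 4, -10, 2, 4]
R4 ← R4 + (1/4)·R1: [0, 0, -1, 5/2, -1/2, -3/2]
R5 ← R5 − (7/4)·R1: [0, -4, -3, 15/2, -3/2, -5/2]
Swap R2 ↔ R3
R5 ← R5 + R2: [0, 0, 1, -5/2, 1/2, 3/2]
R4 ← R4 − R3: [0, 0, 0, 0, 0, 0]
R5 ← R5 + R3: [0, 0, 0, 0, 0, 0]
Echelon form has 3 nonzero rows, so rank(M) = 3.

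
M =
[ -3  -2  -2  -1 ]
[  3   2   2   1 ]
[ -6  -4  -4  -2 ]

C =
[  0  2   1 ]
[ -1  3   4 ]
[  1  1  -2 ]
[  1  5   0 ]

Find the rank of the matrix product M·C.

First compute MC:
[[ -1, -19,  -7],
 [  1,  19,   7],
 [ -2, -38, -14]]
Now row reduce the product.
R2 ← R2 + R1: [0, 0, 0]
R3 ← R3 − (2)·R1: [0, 0, 0]
1 nonzero row, so rank(MC) = 1.

1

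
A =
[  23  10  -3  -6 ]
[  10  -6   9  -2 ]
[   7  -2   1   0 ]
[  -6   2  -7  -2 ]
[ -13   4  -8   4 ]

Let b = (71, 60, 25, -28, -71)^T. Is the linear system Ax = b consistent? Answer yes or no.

yes

Row reduce the augmented matrix [A | b].
R2 ← R2 − (10/23)·R1: [0, -238/23, 237/23, 14/23, 670/23]
R3 ← R3 − (7/23)·R1: [0, -116/23, 44/23, 42/23, 78/23]
R4 ← R4 + (6/23)·R1: [0, 106/23, -179/23, -82/23, -218/23]
R5 ← R5 + (13/23)·R1: [0, 222/23, -223/23, 14/23, -710/23]
R3 ← R3 − (58/119)·R2: [0, 0, -370/119, 26/17, -1286/119]
R4 ← R4 + (53/119)·R2: [0, 0, -380/119, -56/17, 416/119]
R5 ← R5 + (111/119)·R2: [0, 0, -10/119, 20/17, -440/119]
R4 ← R4 − (38/37)·R3: [0, 0, 0, -180/37, 540/37]
R5 ← R5 − (1/37)·R3: [0, 0, 0, 42/37, -126/37]
R5 ← R5 + (7/30)·R4: [0, 0, 0, 0, 0]
The echelon form has 4 nonzero rows, and every pivot lies in the first 4 columns, so rank(A) = rank([A|b]) = 4.
The system is consistent.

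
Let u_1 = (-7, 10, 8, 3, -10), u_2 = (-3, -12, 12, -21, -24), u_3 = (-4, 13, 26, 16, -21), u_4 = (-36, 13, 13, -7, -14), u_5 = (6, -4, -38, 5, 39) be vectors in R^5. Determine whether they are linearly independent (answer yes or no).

yes

Form the matrix with these vectors as rows and row reduce.
R2 ← R2 − (3/7)·R1: [0, -114/7, 60/7, -156/7, -138/7]
R3 ← R3 − (4/7)·R1: [0, 51/7, 150/7, 100/7, -107/7]
R4 ← R4 − (36/7)·R1: [0, -269/7, -197/7, -157/7, 262/7]
R5 ← R5 + (6/7)·R1: [0, 32/7, -218/7, 53/7, 213/7]
R3 ← R3 + (17/38)·R2: [0, 0, 480/19, 82/19, -458/19]
R4 ← R4 − (269/114)·R2: [0, 0, -919/19, 573/19, 1595/19]
R5 ← R5 + (16/57)·R2: [0, 0, -546/19, 25/19, 473/19]
R4 ← R4 + (919/480)·R3: [0, 0, 0, 9221/240, 9071/240]
R5 ← R5 + (91/80)·R3: [0, 0, 0, 249/40, -101/40]
R5 ← R5 − (1494/9221)·R4: [0, 0, 0, 0, -79750/9221]
5 nonzero rows, so the 5 vectors span a space of dimension 5.
Since 5 = 5, the vectors are linearly independent.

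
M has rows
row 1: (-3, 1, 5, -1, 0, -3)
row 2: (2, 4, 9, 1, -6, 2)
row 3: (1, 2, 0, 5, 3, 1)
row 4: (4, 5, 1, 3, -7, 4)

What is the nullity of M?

Row reduce to echelon form.
R2 ← R2 + (2/3)·R1: [0, 14/3, 37/3, 1/3, -6, 0]
R3 ← R3 + (1/3)·R1: [0, 7/3, 5/3, 14/3, 3, 0]
R4 ← R4 + (4/3)·R1: [0, 19/3, 23/3, 5/3, -7, 0]
R3 ← R3 − (1/2)·R2: [0, 0, -9/2, 9/2, 6, 0]
R4 ← R4 − (19/14)·R2: [0, 0, -127/14, 17/14, 8/7, 0]
R4 ← R4 − (127/63)·R3: [0, 0, 0, -55/7, -230/21, 0]
4 nonzero rows, so rank(M) = 4.
M has 6 columns; by rank–nullity, nullity = 6 − 4 = 2.

2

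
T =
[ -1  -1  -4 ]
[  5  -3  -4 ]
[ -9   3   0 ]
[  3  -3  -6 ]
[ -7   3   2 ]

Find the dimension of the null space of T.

Row reduce to echelon form.
R2 ← R2 + (5)·R1: [0, -8, -24]
R3 ← R3 − (9)·R1: [0, 12, 36]
R4 ← R4 + (3)·R1: [0, -6, -18]
R5 ← R5 − (7)·R1: [0, 10, 30]
R3 ← R3 + (3/2)·R2: [0, 0, 0]
R4 ← R4 − (3/4)·R2: [0, 0, 0]
R5 ← R5 + (5/4)·R2: [0, 0, 0]
2 nonzero rows, so rank(T) = 2.
T has 3 columns; by rank–nullity, nullity = 3 − 2 = 1.

1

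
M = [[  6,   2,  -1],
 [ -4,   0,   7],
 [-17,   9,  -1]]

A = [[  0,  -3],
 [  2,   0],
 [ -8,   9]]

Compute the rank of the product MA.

First compute MA:
[[ 12, -27],
 [-56,  75],
 [ 26,  42]]
Now row reduce the product.
R2 ← R2 + (14/3)·R1: [0, -51]
R3 ← R3 − (13/6)·R1: [0, 201/2]
R3 ← R3 + (67/34)·R2: [0, 0]
2 nonzero rows, so rank(MA) = 2.

2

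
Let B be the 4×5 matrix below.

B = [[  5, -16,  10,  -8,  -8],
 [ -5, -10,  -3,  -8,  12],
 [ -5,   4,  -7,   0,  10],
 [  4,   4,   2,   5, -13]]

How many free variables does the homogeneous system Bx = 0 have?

1

Row reduce to echelon form.
R2 ← R2 + R1: [0, -26, 7, -16, 4]
R3 ← R3 + R1: [0, -12, 3, -8, 2]
R4 ← R4 − (4/5)·R1: [0, 84/5, -6, 57/5, -33/5]
R3 ← R3 − (6/13)·R2: [0, 0, -3/13, -8/13, 2/13]
R4 ← R4 + (42/65)·R2: [0, 0, -96/65, 69/65, -261/65]
R4 ← R4 − (32/5)·R3: [0, 0, 0, 5, -5]
4 nonzero rows, so rank(B) = 4.
B has 5 columns; by rank–nullity, nullity = 5 − 4 = 1.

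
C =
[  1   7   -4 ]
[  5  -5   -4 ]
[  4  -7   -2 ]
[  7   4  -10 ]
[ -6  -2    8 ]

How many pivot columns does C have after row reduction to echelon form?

Row reduce to echelon form.
R2 ← R2 − (5)·R1: [0, -40, 16]
R3 ← R3 − (4)·R1: [0, -35, 14]
R4 ← R4 − (7)·R1: [0, -45, 18]
R5 ← R5 + (6)·R1: [0, 40, -16]
R3 ← R3 − (7/8)·R2: [0, 0, 0]
R4 ← R4 − (9/8)·R2: [0, 0, 0]
R5 ← R5 + R2: [0, 0, 0]
Echelon form has 2 nonzero rows, so rank(C) = 2.
Each nonzero row contributes one pivot column: 2 pivot columns.

2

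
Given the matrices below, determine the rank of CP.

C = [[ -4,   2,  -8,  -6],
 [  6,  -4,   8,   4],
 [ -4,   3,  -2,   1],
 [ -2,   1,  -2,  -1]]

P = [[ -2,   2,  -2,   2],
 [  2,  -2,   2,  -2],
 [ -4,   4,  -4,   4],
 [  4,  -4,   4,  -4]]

1

First compute CP:
[[ 20, -20,  20, -20],
 [-36,  36, -36,  36],
 [ 26, -26,  26, -26],
 [ 10, -10,  10, -10]]
Now row reduce the product.
R2 ← R2 + (9/5)·R1: [0, 0, 0, 0]
R3 ← R3 − (13/10)·R1: [0, 0, 0, 0]
R4 ← R4 − (1/2)·R1: [0, 0, 0, 0]
1 nonzero row, so rank(CP) = 1.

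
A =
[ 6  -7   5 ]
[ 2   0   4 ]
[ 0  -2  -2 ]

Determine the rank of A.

2

Row reduce to echelon form.
R2 ← R2 − (1/3)·R1: [0, 7/3, 7/3]
R3 ← R3 + (6/7)·R2: [0, 0, 0]
Echelon form has 2 nonzero rows, so rank(A) = 2.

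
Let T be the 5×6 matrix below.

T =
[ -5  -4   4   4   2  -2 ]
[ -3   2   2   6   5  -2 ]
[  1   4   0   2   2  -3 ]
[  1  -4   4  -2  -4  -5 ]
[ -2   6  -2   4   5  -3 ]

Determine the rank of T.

4

Row reduce to echelon form.
R2 ← R2 − (3/5)·R1: [0, 22/5, -2/5, 18/5, 19/5, -4/5]
R3 ← R3 + (1/5)·R1: [0, 16/5, 4/5, 14/5, 12/5, -17/5]
R4 ← R4 + (1/5)·R1: [0, -24/5, 24/5, -6/5, -18/5, -27/5]
R5 ← R5 − (2/5)·R1: [0, 38/5, -18/5, 12/5, 21/5, -11/5]
R3 ← R3 − (8/11)·R2: [0, 0, 12/11, 2/11, -4/11, -31/11]
R4 ← R4 + (12/11)·R2: [0, 0, 48/11, 30/11, 6/11, -69/11]
R5 ← R5 − (19/11)·R2: [0, 0, -32/11, -42/11, -26/11, -9/11]
R4 ← R4 − (4)·R3: [0, 0, 0, 2, 2, 5]
R5 ← R5 + (8/3)·R3: [0, 0, 0, -10/3, -10/3, -25/3]
R5 ← R5 + (5/3)·R4: [0, 0, 0, 0, 0, 0]
Echelon form has 4 nonzero rows, so rank(T) = 4.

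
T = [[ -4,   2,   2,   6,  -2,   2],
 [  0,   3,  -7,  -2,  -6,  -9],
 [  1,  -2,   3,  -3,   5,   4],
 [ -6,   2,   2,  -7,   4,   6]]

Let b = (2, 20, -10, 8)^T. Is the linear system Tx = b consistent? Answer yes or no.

Row reduce the augmented matrix [T | b].
R3 ← R3 + (1/4)·R1: [0, -3/2, 7/2, -3/2, 9/2, 9/2, -19/2]
R4 ← R4 − (3/2)·R1: [0, -1, -1, -16, 7, 3, 5]
R3 ← R3 + (1/2)·R2: [0, 0, 0, -5/2, 3/2, 0, 1/2]
R4 ← R4 + (1/3)·R2: [0, 0, -10/3, -50/3, 5, 0, 35/3]
Swap R3 ↔ R4
The echelon form has 4 nonzero rows, and every pivot lies in the first 6 columns, so rank(T) = rank([T|b]) = 4.
The system is consistent.

yes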